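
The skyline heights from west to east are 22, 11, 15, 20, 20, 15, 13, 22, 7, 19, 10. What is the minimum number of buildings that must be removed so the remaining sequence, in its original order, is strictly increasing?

Fewest deletions = n − (longest strictly increasing subsequence).
Patience tails:
22 → extends → [22]
11 → replaces 22 → [11]
15 → extends → [11, 15]
20 → extends → [11, 15, 20]
20 → already a tail → [11, 15, 20]
15 → already a tail → [11, 15, 20]
13 → replaces 15 → [11, 13, 20]
22 → extends → [11, 13, 20, 22]
7 → replaces 11 → [7, 13, 20, 22]
19 → replaces 20 → [7, 13, 19, 22]
10 → replaces 13 → [7, 10, 19, 22]
Longest strictly increasing subsequence has length 4, so deletions = 11 − 4 = 7.

7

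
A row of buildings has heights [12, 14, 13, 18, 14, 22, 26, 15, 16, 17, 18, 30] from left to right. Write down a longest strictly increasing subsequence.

Patience tails give the LIS length; then backtrack through the dp parents:
12 → extends → [12]
14 → extends → [12, 14]
13 → replaces 14 → [12, 13]
18 → extends → [12, 13, 18]
14 → replaces 18 → [12, 13, 14]
22 → extends → [12, 13, 14, 22]
26 → extends → [12, 13, 14, 22, 26]
15 → replaces 22 → [12, 13, 14, 15, 26]
16 → replaces 26 → [12, 13, 14, 15, 16]
17 → extends → [12, 13, 14, 15, 16, 17]
18 → extends → [12, 13, 14, 15, 16, 17, 18]
30 → extends → [12, 13, 14, 15, 16, 17, 18, 30]
Length 8; one witness is 12, 13, 14, 15, 16, 17, 18, 30.

12, 13, 14, 15, 16, 17, 18, 30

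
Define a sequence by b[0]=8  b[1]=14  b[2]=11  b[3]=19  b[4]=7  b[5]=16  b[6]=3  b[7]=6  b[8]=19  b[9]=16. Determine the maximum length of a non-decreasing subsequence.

4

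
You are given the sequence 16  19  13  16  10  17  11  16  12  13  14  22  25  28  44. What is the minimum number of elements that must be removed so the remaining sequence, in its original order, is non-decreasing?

6

Fewest deletions = n − (longest non-decreasing subsequence).
Patience tails:
16 → extends → [16]
19 → extends → [16, 19]
13 → replaces 16 → [13, 19]
16 → replaces 19 → [13, 16]
10 → replaces 13 → [10, 16]
17 → extends → [10, 16, 17]
11 → replaces 16 → [10, 11, 17]
16 → replaces 17 → [10, 11, 16]
12 → replaces 16 → [10, 11, 12]
13 → extends → [10, 11, 12, 13]
14 → extends → [10, 11, 12, 13, 14]
22 → extends → [10, 11, 12, 13, 14, 22]
25 → extends → [10, 11, 12, 13, 14, 22, 25]
28 → extends → [10, 11, 12, 13, 14, 22, 25, 28]
44 → extends → [10, 11, 12, 13, 14, 22, 25, 28, 44]
Longest non-decreasing subsequence has length 9, so deletions = 15 − 9 = 6.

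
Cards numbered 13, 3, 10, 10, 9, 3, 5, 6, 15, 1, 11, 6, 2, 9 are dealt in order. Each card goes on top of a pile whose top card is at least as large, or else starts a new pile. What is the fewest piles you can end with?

4

Place each on the leftmost legal pile:
13 → new pile 1 (tops now [13])
3 → pile 1 (tops now [3])
10 → new pile 2 (tops now [3, 10])
10 → pile 2 (tops now [3, 10])
9 → pile 2 (tops now [3, 9])
3 → pile 1 (tops now [3, 9])
5 → pile 2 (tops now [3, 5])
6 → new pile 3 (tops now [3, 5, 6])
15 → new pile 4 (tops now [3, 5, 6, 15])
1 → pile 1 (tops now [1, 5, 6, 15])
11 → pile 4 (tops now [1, 5, 6, 11])
6 → pile 3 (tops now [1, 5, 6, 11])
2 → pile 2 (tops now [1, 2, 6, 11])
9 → pile 4 (tops now [1, 2, 6, 9])
Four piles.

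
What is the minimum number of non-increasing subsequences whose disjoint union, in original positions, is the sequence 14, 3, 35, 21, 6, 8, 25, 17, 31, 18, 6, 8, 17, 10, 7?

The minimum number of non-increasing subsequences covering a sequence equals the length of its longest strictly increasing subsequence.
LIS length is 5 (e.g. 3, 6, 8, 25, 31), so 5 piles are needed.

5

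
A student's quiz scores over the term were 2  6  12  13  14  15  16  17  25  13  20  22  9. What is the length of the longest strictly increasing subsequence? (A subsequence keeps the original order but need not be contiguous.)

10

Let dp[i] be the length of the longest such subsequence ending at index i:
i:      1  2  3  4  5  6  7  8  9 10 11 12 13
a[i]:   2  6 12 13 14 15 16 17 25 13 20 22  9
dp:     1  2  3  4  5  6  7  8  9  4  9 10  3
Maximum dp value is 10.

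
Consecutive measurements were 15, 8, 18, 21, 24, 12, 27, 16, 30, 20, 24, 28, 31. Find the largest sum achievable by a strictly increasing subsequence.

166

Let S[i] be the best sum of a strictly increasing subsequence ending at i:
i:       1   2   3   4   5   6   7   8   9  10  11  12  13
a[i]:   15   8  18  21  24  12  27  16  30  20  24  28  31
S:      15   8  33  54  78  20 105  36 135  56  80 133 166
Maximum is 166 (e.g. 15 + 18 + 21 + 24 + 27 + 30 + 31).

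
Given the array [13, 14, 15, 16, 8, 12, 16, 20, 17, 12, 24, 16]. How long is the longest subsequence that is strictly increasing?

6

Track the smallest tail for each achievable length (strict):
13 → extends → [13]
14 → extends → [13, 14]
15 → extends → [13, 14, 15]
16 → extends → [13, 14, 15, 16]
8 → replaces 13 → [8, 14, 15, 16]
12 → replaces 14 → [8, 12, 15, 16]
16 → already a tail → [8, 12, 15, 16]
20 → extends → [8, 12, 15, 16, 20]
17 → replaces 20 → [8, 12, 15, 16, 17]
12 → already a tail → [8, 12, 15, 16, 17]
24 → extends → [8, 12, 15, 16, 17, 24]
16 → already a tail → [8, 12, 15, 16, 17, 24]
Six tails, so the longest strictly increasing subsequence has length 6 (e.g. 13, 14, 15, 16, 20, 24).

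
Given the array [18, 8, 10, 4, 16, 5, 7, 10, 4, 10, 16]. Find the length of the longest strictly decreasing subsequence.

4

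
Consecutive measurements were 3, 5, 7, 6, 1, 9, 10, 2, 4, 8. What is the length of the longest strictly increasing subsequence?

5

Track the smallest tail for each achievable length (strict):
3 → extends → [3]
5 → extends → [3, 5]
7 → extends → [3, 5, 7]
6 → replaces 7 → [3, 5, 6]
1 → replaces 3 → [1, 5, 6]
9 → extends → [1, 5, 6, 9]
10 → extends → [1, 5, 6, 9, 10]
2 → replaces 5 → [1, 2, 6, 9, 10]
4 → replaces 6 → [1, 2, 4, 9, 10]
8 → replaces 9 → [1, 2, 4, 8, 10]
Five tails, so the longest strictly increasing subsequence has length 5 (e.g. 3, 5, 7, 9, 10).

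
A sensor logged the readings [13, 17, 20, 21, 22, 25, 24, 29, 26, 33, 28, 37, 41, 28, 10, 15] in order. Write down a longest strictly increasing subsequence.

13, 17, 20, 21, 22, 25, 29, 33, 37, 41

Patience tails give the LIS length; then backtrack through the dp parents:
13 → extends → [13]
17 → extends → [13, 17]
20 → extends → [13, 17, 20]
21 → extends → [13, 17, 20, 21]
22 → extends → [13, 17, 20, 21, 22]
25 → extends → [13, 17, 20, 21, 22, 25]
24 → replaces 25 → [13, 17, 20, 21, 22, 24]
29 → extends → [13, 17, 20, 21, 22, 24, 29]
26 → replaces 29 → [13, 17, 20, 21, 22, 24, 26]
33 → extends → [13, 17, 20, 21, 22, 24, 26, 33]
28 → replaces 33 → [13, 17, 20, 21, 22, 24, 26, 28]
37 → extends → [13, 17, 20, 21, 22, 24, 26, 28, 37]
41 → extends → [13, 17, 20, 21, 22, 24, 26, 28, 37, 41]
28 → already a tail → [13, 17, 20, 21, 22, 24, 26, 28, 37, 41]
10 → replaces 13 → [10, 17, 20, 21, 22, 24, 26, 28, 37, 41]
15 → replaces 17 → [10, 15, 20, 21, 22, 24, 26, 28, 37, 41]
Length 10; one witness is 13, 17, 20, 21, 22, 25, 29, 33, 37, 41.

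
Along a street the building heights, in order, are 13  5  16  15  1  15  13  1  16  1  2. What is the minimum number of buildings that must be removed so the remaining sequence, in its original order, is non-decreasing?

Fewest deletions = n − (longest non-decreasing subsequence).
Patience tails:
13 → extends → [13]
5 → replaces 13 → [5]
16 → extends → [5, 16]
15 → replaces 16 → [5, 15]
1 → replaces 5 → [1, 15]
15 → extends → [1, 15, 15]
13 → replaces 15 → [1, 13, 15]
1 → replaces 13 → [1, 1, 15]
16 → extends → [1, 1, 15, 16]
1 → replaces 15 → [1, 1, 1, 16]
2 → replaces 16 → [1, 1, 1, 2]
Longest non-decreasing subsequence has length 4, so deletions = 11 − 4 = 7.

7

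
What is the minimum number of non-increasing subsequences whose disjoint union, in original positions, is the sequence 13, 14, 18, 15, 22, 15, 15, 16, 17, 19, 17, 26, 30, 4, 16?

8

Place each on the leftmost legal pile:
13 → new pile 1 (tops now [13])
14 → new pile 2 (tops now [13, 14])
18 → new pile 3 (tops now [13, 14, 18])
15 → pile 3 (tops now [13, 14, 15])
22 → new pile 4 (tops now [13, 14, 15, 22])
15 → pile 3 (tops now [13, 14, 15, 22])
15 → pile 3 (tops now [13, 14, 15, 22])
16 → pile 4 (tops now [13, 14, 15, 16])
17 → new pile 5 (tops now [13, 14, 15, 16, 17])
19 → new pile 6 (tops now [13, 14, 15, 16, 17, 19])
17 → pile 5 (tops now [13, 14, 15, 16, 17, 19])
26 → new pile 7 (tops now [13, 14, 15, 16, 17, 19, 26])
30 → new pile 8 (tops now [13, 14, 15, 16, 17, 19, 26, 30])
4 → pile 1 (tops now [4, 14, 15, 16, 17, 19, 26, 30])
16 → pile 4 (tops now [4, 14, 15, 16, 17, 19, 26, 30])
Eight piles.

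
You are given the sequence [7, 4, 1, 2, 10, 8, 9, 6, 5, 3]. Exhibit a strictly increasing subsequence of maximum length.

Patience tails give the LIS length; then backtrack through the dp parents:
7 → extends → [7]
4 → replaces 7 → [4]
1 → replaces 4 → [1]
2 → extends → [1, 2]
10 → extends → [1, 2, 10]
8 → replaces 10 → [1, 2, 8]
9 → extends → [1, 2, 8, 9]
6 → replaces 8 → [1, 2, 6, 9]
5 → replaces 6 → [1, 2, 5, 9]
3 → replaces 5 → [1, 2, 3, 9]
Length 4; one witness is 1, 2, 8, 9.

1, 2, 8, 9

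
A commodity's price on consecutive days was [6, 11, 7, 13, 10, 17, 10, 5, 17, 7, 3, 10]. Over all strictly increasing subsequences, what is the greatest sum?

47

Let S[i] be the best sum of a strictly increasing subsequence ending at i:
i:      1  2  3  4  5  6  7  8  9 10 11 12
a[i]:   6 11  7 13 10 17 10  5 17  7  3 10
S:      6 17 13 30 23 47 23  5 47 13  3 23
Maximum is 47 (e.g. 6 + 11 + 13 + 17).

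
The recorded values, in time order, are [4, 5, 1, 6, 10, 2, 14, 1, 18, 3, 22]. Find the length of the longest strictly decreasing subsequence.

Let dp[i] be the longest strictly decreasing subsequence ending at i:
i:      1  2  3  4  5  6  7  8  9 10 11
a[i]:   4  5  1  6 10  2 14  1 18  3 22
dp:     1  1  2  1  1  2  1  3  1  2  1
Maximum is 3.

3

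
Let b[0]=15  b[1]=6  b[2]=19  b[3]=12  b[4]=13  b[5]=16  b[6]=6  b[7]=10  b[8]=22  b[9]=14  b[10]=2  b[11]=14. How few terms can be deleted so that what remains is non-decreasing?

7

Fewest deletions = n − (longest non-decreasing subsequence).
i:      0  1  2  3  4  5  6  7  8  9 10 11
b[i]:  15  6 19 12 13 16  6 10 22 14  2 14
dp:     1  1  2  2  3  4  2  3  5  4  1  5
max dp = 5, so deletions = 12 − 5 = 7.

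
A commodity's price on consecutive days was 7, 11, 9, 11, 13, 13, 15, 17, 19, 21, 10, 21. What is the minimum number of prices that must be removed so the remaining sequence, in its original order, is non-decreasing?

Fewest deletions = n − (longest non-decreasing subsequence).
i:      1  2  3  4  5  6  7  8  9 10 11 12
a[i]:   7 11  9 11 13 13 15 17 19 21 10 21
dp:     1  2  2  3  4  5  6  7  8  9  3 10
max dp = 10, so deletions = 12 − 10 = 2.

2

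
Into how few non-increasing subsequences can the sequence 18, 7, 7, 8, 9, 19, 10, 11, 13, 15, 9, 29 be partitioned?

8

Place each on the leftmost legal pile:
18 → new pile 1 (tops now [18])
7 → pile 1 (tops now [7])
7 → pile 1 (tops now [7])
8 → new pile 2 (tops now [7, 8])
9 → new pile 3 (tops now [7, 8, 9])
19 → new pile 4 (tops now [7, 8, 9, 19])
10 → pile 4 (tops now [7, 8, 9, 10])
11 → new pile 5 (tops now [7, 8, 9, 10, 11])
13 → new pile 6 (tops now [7, 8, 9, 10, 11, 13])
15 → new pile 7 (tops now [7, 8, 9, 10, 11, 13, 15])
9 → pile 3 (tops now [7, 8, 9, 10, 11, 13, 15])
29 → new pile 8 (tops now [7, 8, 9, 10, 11, 13, 15, 29])
Eight piles.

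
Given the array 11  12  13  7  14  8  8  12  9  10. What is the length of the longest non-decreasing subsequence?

5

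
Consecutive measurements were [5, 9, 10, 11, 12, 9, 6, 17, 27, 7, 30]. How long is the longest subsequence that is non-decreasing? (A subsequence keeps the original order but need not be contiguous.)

Track the smallest tail for each achievable length (allowing ties):
5 → extends → [5]
9 → extends → [5, 9]
10 → extends → [5, 9, 10]
11 → extends → [5, 9, 10, 11]
12 → extends → [5, 9, 10, 11, 12]
9 → replaces 10 → [5, 9, 9, 11, 12]
6 → replaces 9 → [5, 6, 9, 11, 12]
17 → extends → [5, 6, 9, 11, 12, 17]
27 → extends → [5, 6, 9, 11, 12, 17, 27]
7 → replaces 9 → [5, 6, 7, 11, 12, 17, 27]
30 → extends → [5, 6, 7, 11, 12, 17, 27, 30]
Eight tails, so the longest non-decreasing subsequence has length 8 (e.g. 5, 9, 10, 11, 12, 17, 27, 30).

8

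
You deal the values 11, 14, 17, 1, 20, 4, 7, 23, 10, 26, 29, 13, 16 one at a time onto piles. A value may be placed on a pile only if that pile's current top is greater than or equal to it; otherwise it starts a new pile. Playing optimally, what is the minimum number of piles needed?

7

The minimum number of non-increasing subsequences covering a sequence equals the length of its longest strictly increasing subsequence.
LIS length is 7 (e.g. 11, 14, 17, 20, 23, 26, 29), so 7 piles are needed.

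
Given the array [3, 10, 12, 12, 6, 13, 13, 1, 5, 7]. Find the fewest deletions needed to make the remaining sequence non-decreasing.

4

Fewest deletions = n − (longest non-decreasing subsequence).
i:      1  2  3  4  5  6  7  8  9 10
a[i]:   3 10 12 12  6 13 13  1  5  7
dp:     1  2  3  4  2  5  6  1  2  3
max dp = 6, so deletions = 10 − 6 = 4.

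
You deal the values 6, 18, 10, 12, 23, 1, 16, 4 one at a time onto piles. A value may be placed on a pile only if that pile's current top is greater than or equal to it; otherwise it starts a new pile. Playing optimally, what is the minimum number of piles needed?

4

The minimum number of non-increasing subsequences covering a sequence equals the length of its longest strictly increasing subsequence.
LIS length is 4 (e.g. 6, 10, 12, 23), so 4 piles are needed.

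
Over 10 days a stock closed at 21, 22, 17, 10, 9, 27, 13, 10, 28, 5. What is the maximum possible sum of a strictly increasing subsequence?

98

Let S[i] be the best sum of a strictly increasing subsequence ending at i:
i:      1  2  3  4  5  6  7  8  9 10
a[i]:  21 22 17 10  9 27 13 10 28  5
S:     21 43 17 10  9 70 23 19 98  5
Maximum is 98 (e.g. 21 + 22 + 27 + 28).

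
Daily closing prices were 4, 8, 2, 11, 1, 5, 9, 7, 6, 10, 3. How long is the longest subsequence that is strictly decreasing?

5

Negate each value so 'decreasing' becomes 'increasing', then run patience tails on the negated sequence:
-4 → extends → [-4]
-8 → replaces -4 → [-8]
-2 → extends → [-8, -2]
-11 → replaces -8 → [-11, -2]
-1 → extends → [-11, -2, -1]
-5 → replaces -2 → [-11, -5, -1]
-9 → replaces -5 → [-11, -9, -1]
-7 → replaces -1 → [-11, -9, -7]
-6 → extends → [-11, -9, -7, -6]
-10 → replaces -9 → [-11, -10, -7, -6]
-3 → extends → [-11, -10, -7, -6, -3]
Five tails, so the longest strictly decreasing subsequence of the original has length 5.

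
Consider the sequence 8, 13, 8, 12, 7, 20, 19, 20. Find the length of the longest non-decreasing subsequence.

5

Let dp[i] be the length of the longest such subsequence ending at index i:
i:      1  2  3  4  5  6  7  8
a[i]:   8 13  8 12  7 20 19 20
dp:     1  2  2  3  1  4  4  5
Maximum dp value is 5.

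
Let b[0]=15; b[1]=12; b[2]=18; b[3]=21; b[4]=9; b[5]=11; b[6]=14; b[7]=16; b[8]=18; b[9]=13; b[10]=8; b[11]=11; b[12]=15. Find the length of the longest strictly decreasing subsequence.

Let dp[i] be the longest strictly decreasing subsequence ending at i:
i:      0  1  2  3  4  5  6  7  8  9 10 11 12
b[i]:  15 12 18 21  9 11 14 16 18 13  8 11 15
dp:     1  2  1  1  3  3  2  2  2  3  4  4  3
Maximum is 4.

4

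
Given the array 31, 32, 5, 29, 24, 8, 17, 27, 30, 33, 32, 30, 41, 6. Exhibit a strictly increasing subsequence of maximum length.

5, 8, 17, 27, 30, 33, 41

Patience tails give the LIS length; then backtrack through the dp parents:
31 → extends → [31]
32 → extends → [31, 32]
5 → replaces 31 → [5, 32]
29 → replaces 32 → [5, 29]
24 → replaces 29 → [5, 24]
8 → replaces 24 → [5, 8]
17 → extends → [5, 8, 17]
27 → extends → [5, 8, 17, 27]
30 → extends → [5, 8, 17, 27, 30]
33 → extends → [5, 8, 17, 27, 30, 33]
32 → replaces 33 → [5, 8, 17, 27, 30, 32]
30 → already a tail → [5, 8, 17, 27, 30, 32]
41 → extends → [5, 8, 17, 27, 30, 32, 41]
6 → replaces 8 → [5, 6, 17, 27, 30, 32, 41]
Length 7; one witness is 5, 8, 17, 27, 30, 33, 41.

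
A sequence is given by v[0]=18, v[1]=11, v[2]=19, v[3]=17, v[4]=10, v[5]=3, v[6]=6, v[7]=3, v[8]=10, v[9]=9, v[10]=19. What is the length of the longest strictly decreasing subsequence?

5

Let dp[i] be the longest strictly decreasing subsequence ending at i:
i:      0  1  2  3  4  5  6  7  8  9 10
v[i]:  18 11 19 17 10  3  6  3 10  9 19
dp:     1  2  1  2  3  4  4  5  3  4  1
Maximum is 5.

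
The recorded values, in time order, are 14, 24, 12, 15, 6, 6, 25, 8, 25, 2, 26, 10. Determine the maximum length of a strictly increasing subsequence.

4

Track the smallest tail for each achievable length (strict):
14 → extends → [14]
24 → extends → [14, 24]
12 → replaces 14 → [12, 24]
15 → replaces 24 → [12, 15]
6 → replaces 12 → [6, 15]
6 → already a tail → [6, 15]
25 → extends → [6, 15, 25]
8 → replaces 15 → [6, 8, 25]
25 → already a tail → [6, 8, 25]
2 → replaces 6 → [2, 8, 25]
26 → extends → [2, 8, 25, 26]
10 → replaces 25 → [2, 8, 10, 26]
Four tails, so the longest strictly increasing subsequence has length 4 (e.g. 14, 24, 25, 26).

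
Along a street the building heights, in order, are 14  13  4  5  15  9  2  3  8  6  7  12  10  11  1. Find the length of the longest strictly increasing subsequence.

Track the smallest tail for each achievable length (strict):
14 → extends → [14]
13 → replaces 14 → [13]
4 → replaces 13 → [4]
5 → extends → [4, 5]
15 → extends → [4, 5, 15]
9 → replaces 15 → [4, 5, 9]
2 → replaces 4 → [2, 5, 9]
3 → replaces 5 → [2, 3, 9]
8 → replaces 9 → [2, 3, 8]
6 → replaces 8 → [2, 3, 6]
7 → extends → [2, 3, 6, 7]
12 → extends → [2, 3, 6, 7, 12]
10 → replaces 12 → [2, 3, 6, 7, 10]
11 → extends → [2, 3, 6, 7, 10, 11]
1 → replaces 2 → [1, 3, 6, 7, 10, 11]
Six tails, so the longest strictly increasing subsequence has length 6 (e.g. 4, 5, 6, 7, 10, 11).

6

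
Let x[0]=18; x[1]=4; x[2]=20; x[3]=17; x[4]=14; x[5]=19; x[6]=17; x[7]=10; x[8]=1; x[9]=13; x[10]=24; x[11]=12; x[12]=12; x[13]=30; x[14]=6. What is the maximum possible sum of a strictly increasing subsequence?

94

Let S[i] be the best sum of a strictly increasing subsequence ending at i:
i:      0  1  2  3  4  5  6  7  8  9 10 11 12 13 14
x[i]:  18  4 20 17 14 19 17 10  1 13 24 12 12 30  6
S:     18  4 38 21 18 40 35 14  1 27 64 26 26 94 10
Maximum is 94 (e.g. 4 + 17 + 19 + 24 + 30).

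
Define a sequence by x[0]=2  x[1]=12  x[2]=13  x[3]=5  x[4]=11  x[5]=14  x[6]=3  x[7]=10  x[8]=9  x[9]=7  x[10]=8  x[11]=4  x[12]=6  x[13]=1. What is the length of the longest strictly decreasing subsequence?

7

Let dp[i] be the longest strictly decreasing subsequence ending at i:
i:      0  1  2  3  4  5  6  7  8  9 10 11 12 13
x[i]:   2 12 13  5 11 14  3 10  9  7  8  4  6  1
dp:     1  1  1  2  2  1  3  3  4  5  5  6  6  7
Maximum is 7.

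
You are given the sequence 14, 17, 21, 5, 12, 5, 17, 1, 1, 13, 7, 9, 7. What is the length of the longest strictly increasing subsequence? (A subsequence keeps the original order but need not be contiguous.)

3

Track the smallest tail for each achievable length (strict):
14 → extends → [14]
17 → extends → [14, 17]
21 → extends → [14, 17, 21]
5 → replaces 14 → [5, 17, 21]
12 → replaces 17 → [5, 12, 21]
5 → already a tail → [5, 12, 21]
17 → replaces 21 → [5, 12, 17]
1 → replaces 5 → [1, 12, 17]
1 → already a tail → [1, 12, 17]
13 → replaces 17 → [1, 12, 13]
7 → replaces 12 → [1, 7, 13]
9 → replaces 13 → [1, 7, 9]
7 → already a tail → [1, 7, 9]
Three tails, so the longest strictly increasing subsequence has length 3 (e.g. 14, 17, 21).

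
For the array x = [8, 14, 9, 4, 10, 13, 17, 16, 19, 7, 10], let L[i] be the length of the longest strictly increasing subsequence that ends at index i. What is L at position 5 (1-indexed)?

3

dp[i] = 1 + max{dp[j] : j<i, x[j]<x[i]} (or 1 if no such j):
i:      1  2  3  4  5  6  7  8  9 10 11
x[i]:   8 14  9  4 10 13 17 16 19  7 10
dp:     1  2  2  1  3  4  5  5  6  2  3
At index 5 the value is 3.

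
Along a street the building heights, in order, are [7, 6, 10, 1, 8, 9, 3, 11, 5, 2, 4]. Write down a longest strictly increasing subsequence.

7, 8, 9, 11

Patience tails give the LIS length; then backtrack through the dp parents:
7 → extends → [7]
6 → replaces 7 → [6]
10 → extends → [6, 10]
1 → replaces 6 → [1, 10]
8 → replaces 10 → [1, 8]
9 → extends → [1, 8, 9]
3 → replaces 8 → [1, 3, 9]
11 → extends → [1, 3, 9, 11]
5 → replaces 9 → [1, 3, 5, 11]
2 → replaces 3 → [1, 2, 5, 11]
4 → replaces 5 → [1, 2, 4, 11]
Length 4; one witness is 7, 8, 9, 11.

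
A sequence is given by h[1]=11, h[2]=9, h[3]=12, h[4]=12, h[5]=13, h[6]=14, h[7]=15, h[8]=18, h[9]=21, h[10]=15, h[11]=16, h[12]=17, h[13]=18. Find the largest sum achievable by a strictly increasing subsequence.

Let S[i] be the best sum of a strictly increasing subsequence ending at i:
i:       1   2   3   4   5   6   7   8   9  10  11  12  13
h[i]:   11   9  12  12  13  14  15  18  21  15  16  17  18
S:      11   9  23  23  36  50  65  83 104  65  81  98 116
Maximum is 116 (e.g. 11 + 12 + 13 + 14 + 15 + 16 + 17 + 18).

116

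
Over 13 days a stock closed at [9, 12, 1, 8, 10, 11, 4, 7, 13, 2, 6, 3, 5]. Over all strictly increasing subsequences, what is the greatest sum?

Let S[i] be the best sum of a strictly increasing subsequence ending at i:
i:      1  2  3  4  5  6  7  8  9 10 11 12 13
a[i]:   9 12  1  8 10 11  4  7 13  2  6  3  5
S:      9 21  1  9 19 30  5 12 43  3 11  6 11
Maximum is 43 (e.g. 1 + 8 + 10 + 11 + 13).

43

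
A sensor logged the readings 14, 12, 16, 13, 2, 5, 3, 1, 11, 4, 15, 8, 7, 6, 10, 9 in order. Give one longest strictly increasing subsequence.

2, 3, 4, 8, 10

Patience tails give the LIS length; then backtrack through the dp parents:
14 → extends → [14]
12 → replaces 14 → [12]
16 → extends → [12, 16]
13 → replaces 16 → [12, 13]
2 → replaces 12 → [2, 13]
5 → replaces 13 → [2, 5]
3 → replaces 5 → [2, 3]
1 → replaces 2 → [1, 3]
11 → extends → [1, 3, 11]
4 → replaces 11 → [1, 3, 4]
15 → extends → [1, 3, 4, 15]
8 → replaces 15 → [1, 3, 4, 8]
7 → replaces 8 → [1, 3, 4, 7]
6 → replaces 7 → [1, 3, 4, 6]
10 → extends → [1, 3, 4, 6, 10]
9 → replaces 10 → [1, 3, 4, 6, 9]
Length 5; one witness is 2, 3, 4, 8, 10.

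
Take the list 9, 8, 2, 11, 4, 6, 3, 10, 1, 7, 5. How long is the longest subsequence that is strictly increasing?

4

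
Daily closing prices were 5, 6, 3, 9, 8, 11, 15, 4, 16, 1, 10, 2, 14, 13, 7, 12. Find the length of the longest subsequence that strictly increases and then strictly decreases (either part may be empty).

9

inc[i] = longest strictly increasing subsequence ending at i; dec[i] = longest strictly decreasing subsequence starting at i:
i:      1  2  3  4  5  6  7  8  9 10 11 12 13 14 15 16
a[i]:   5  6  3  9  8 11 15  4 16  1 10  2 14 13  7 12
inc:    1  2  1  3  3  4  5  2  6  1  4  2  5  5  3  5
dec:    3  3  2  4  3  3  4  2  4  1  2  1  3  2  1  1
Best peak at i=9 (value 16): inc=6, dec=4, length 6+4−1 = 9.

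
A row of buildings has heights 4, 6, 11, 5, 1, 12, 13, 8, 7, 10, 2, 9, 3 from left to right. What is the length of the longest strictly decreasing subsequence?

4

Negate each value so 'decreasing' becomes 'increasing', then run patience tails on the negated sequence:
-4 → extends → [-4]
-6 → replaces -4 → [-6]
-11 → replaces -6 → [-11]
-5 → extends → [-11, -5]
-1 → extends → [-11, -5, -1]
-12 → replaces -11 → [-12, -5, -1]
-13 → replaces -12 → [-13, -5, -1]
-8 → replaces -5 → [-13, -8, -1]
-7 → replaces -1 → [-13, -8, -7]
-10 → replaces -8 → [-13, -10, -7]
-2 → extends → [-13, -10, -7, -2]
-9 → replaces -7 → [-13, -10, -9, -2]
-3 → replaces -2 → [-13, -10, -9, -3]
Four tails, so the longest strictly decreasing subsequence of the original has length 4.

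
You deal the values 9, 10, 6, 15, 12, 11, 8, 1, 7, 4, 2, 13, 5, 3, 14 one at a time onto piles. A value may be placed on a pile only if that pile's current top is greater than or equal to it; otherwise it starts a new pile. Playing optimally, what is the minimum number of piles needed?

Place each on the leftmost legal pile:
9 → new pile 1 (tops now [9])
10 → new pile 2 (tops now [9, 10])
6 → pile 1 (tops now [6, 10])
15 → new pile 3 (tops now [6, 10, 15])
12 → pile 3 (tops now [6, 10, 12])
11 → pile 3 (tops now [6, 10, 11])
8 → pile 2 (tops now [6, 8, 11])
1 → pile 1 (tops now [1, 8, 11])
7 → pile 2 (tops now [1, 7, 11])
4 → pile 2 (tops now [1, 4, 11])
2 → pile 2 (tops now [1, 2, 11])
13 → new pile 4 (tops now [1, 2, 11, 13])
5 → pile 3 (tops now [1, 2, 5, 13])
3 → pile 3 (tops now [1, 2, 3, 13])
14 → new pile 5 (tops now [1, 2, 3, 13, 14])
Five piles.

5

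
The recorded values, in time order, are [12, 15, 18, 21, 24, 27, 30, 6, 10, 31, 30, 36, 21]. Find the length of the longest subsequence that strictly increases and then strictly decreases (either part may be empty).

10

inc[i] = longest strictly increasing subsequence ending at i; dec[i] = longest strictly decreasing subsequence starting at i:
i:      1  2  3  4  5  6  7  8  9 10 11 12 13
a[i]:  12 15 18 21 24 27 30  6 10 31 30 36 21
inc:    1  2  3  4  5  6  7  1  2  8  7  9  4
dec:    2  2  2  2  2  2  2  1  1  3  2  2  1
Best peak at i=10 (value 31): inc=8, dec=3, length 8+3−1 = 10.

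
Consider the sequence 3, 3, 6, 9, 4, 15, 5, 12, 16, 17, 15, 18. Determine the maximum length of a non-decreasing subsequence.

Track the smallest tail for each achievable length (allowing ties):
3 → extends → [3]
3 → extends → [3, 3]
6 → extends → [3, 3, 6]
9 → extends → [3, 3, 6, 9]
4 → replaces 6 → [3, 3, 4, 9]
15 → extends → [3, 3, 4, 9, 15]
5 → replaces 9 → [3, 3, 4, 5, 15]
12 → replaces 15 → [3, 3, 4, 5, 12]
16 → extends → [3, 3, 4, 5, 12, 16]
17 → extends → [3, 3, 4, 5, 12, 16, 17]
15 → replaces 16 → [3, 3, 4, 5, 12, 15, 17]
18 → extends → [3, 3, 4, 5, 12, 15, 17, 18]
Eight tails, so the longest non-decreasing subsequence has length 8 (e.g. 3, 3, 6, 9, 15, 16, 17, 18).

8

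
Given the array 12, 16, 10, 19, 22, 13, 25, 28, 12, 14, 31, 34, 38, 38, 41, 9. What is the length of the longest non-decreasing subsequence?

Let dp[i] be the length of the longest such subsequence ending at index i:
i:      1  2  3  4  5  6  7  8  9 10 11 12 13 14 15 16
a[i]:  12 16 10 19 22 13 25 28 12 14 31 34 38 38 41  9
dp:     1  2  1  3  4  2  5  6  2  3  7  8  9 10 11  1
Maximum dp value is 11.

11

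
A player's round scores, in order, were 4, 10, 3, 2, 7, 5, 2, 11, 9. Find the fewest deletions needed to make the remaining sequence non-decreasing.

Fewest deletions = n − (longest non-decreasing subsequence).
i:      1  2  3  4  5  6  7  8  9
a[i]:   4 10  3  2  7  5  2 11  9
dp:     1  2  1  1  2  2  2  3  3
max dp = 3, so deletions = 9 − 3 = 6.

6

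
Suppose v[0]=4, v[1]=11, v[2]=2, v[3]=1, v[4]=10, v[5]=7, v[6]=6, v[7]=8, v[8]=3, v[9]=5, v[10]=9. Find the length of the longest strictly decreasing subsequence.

Let dp[i] be the longest strictly decreasing subsequence ending at i:
i:      0  1  2  3  4  5  6  7  8  9 10
v[i]:   4 11  2  1 10  7  6  8  3  5  9
dp:     1  1  2  3  2  3  4  3  5  5  3
Maximum is 5.

5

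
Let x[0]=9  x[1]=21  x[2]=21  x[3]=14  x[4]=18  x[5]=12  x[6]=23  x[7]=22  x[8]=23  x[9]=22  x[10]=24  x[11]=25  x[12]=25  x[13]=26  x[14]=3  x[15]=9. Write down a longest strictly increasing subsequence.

Patience tails give the LIS length; then backtrack through the dp parents:
9 → extends → [9]
21 → extends → [9, 21]
21 → already a tail → [9, 21]
14 → replaces 21 → [9, 14]
18 → extends → [9, 14, 18]
12 → replaces 14 → [9, 12, 18]
23 → extends → [9, 12, 18, 23]
22 → replaces 23 → [9, 12, 18, 22]
23 → extends → [9, 12, 18, 22, 23]
22 → already a tail → [9, 12, 18, 22, 23]
24 → extends → [9, 12, 18, 22, 23, 24]
25 → extends → [9, 12, 18, 22, 23, 24, 25]
25 → already a tail → [9, 12, 18, 22, 23, 24, 25]
26 → extends → [9, 12, 18, 22, 23, 24, 25, 26]
3 → replaces 9 → [3, 12, 18, 22, 23, 24, 25, 26]
9 → replaces 12 → [3, 9, 18, 22, 23, 24, 25, 26]
Length 8; one witness is 9, 14, 18, 22, 23, 24, 25, 26.

9, 14, 18, 22, 23, 24, 25, 26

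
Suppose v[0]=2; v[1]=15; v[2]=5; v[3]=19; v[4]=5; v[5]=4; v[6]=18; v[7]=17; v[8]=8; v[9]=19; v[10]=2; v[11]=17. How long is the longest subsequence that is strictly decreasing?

5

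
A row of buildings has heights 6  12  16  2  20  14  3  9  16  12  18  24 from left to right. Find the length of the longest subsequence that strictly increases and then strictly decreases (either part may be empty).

6

inc[i] = longest strictly increasing subsequence ending at i; dec[i] = longest strictly decreasing subsequence starting at i:
i:      1  2  3  4  5  6  7  8  9 10 11 12
a[i]:   6 12 16  2 20 14  3  9 16 12 18 24
inc:    1  2  3  1  4  3  2  3  4  4  5  6
dec:    2  2  3  1  3  2  1  1  2  1  1  1
Best peak at i=5 (value 20): inc=4, dec=3, length 4+3−1 = 6.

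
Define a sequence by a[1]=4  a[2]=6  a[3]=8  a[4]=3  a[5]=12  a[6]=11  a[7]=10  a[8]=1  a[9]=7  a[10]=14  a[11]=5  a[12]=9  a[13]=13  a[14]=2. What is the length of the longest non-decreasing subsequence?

5

Let dp[i] be the length of the longest such subsequence ending at index i:
i:      1  2  3  4  5  6  7  8  9 10 11 12 13 14
a[i]:   4  6  8  3 12 11 10  1  7 14  5  9 13  2
dp:     1  2  3  1  4  4  4  1  3  5  2  4  5  2
Maximum dp value is 5.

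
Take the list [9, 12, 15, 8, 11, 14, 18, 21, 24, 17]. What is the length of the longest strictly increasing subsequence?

6

Let dp[i] be the length of the longest such subsequence ending at index i:
i:      1  2  3  4  5  6  7  8  9 10
a[i]:   9 12 15  8 11 14 18 21 24 17
dp:     1  2  3  1  2  3  4  5  6  4
Maximum dp value is 6.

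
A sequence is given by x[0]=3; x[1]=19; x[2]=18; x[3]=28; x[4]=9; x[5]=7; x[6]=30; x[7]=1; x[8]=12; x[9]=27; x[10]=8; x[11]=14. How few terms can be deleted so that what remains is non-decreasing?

8

Fewest deletions = n − (longest non-decreasing subsequence).
i:      0  1  2  3  4  5  6  7  8  9 10 11
x[i]:   3 19 18 28  9  7 30  1 12 27  8 14
dp:     1  2  2  3  2  2  4  1  3  4  3  4
max dp = 4, so deletions = 12 − 4 = 8.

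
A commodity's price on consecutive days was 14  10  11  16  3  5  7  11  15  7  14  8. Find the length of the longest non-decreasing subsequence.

Let dp[i] be the length of the longest such subsequence ending at index i:
i:      1  2  3  4  5  6  7  8  9 10 11 12
a[i]:  14 10 11 16  3  5  7 11 15  7 14  8
dp:     1  1  2  3  1  2  3  4  5  4  5  5
Maximum dp value is 5.

5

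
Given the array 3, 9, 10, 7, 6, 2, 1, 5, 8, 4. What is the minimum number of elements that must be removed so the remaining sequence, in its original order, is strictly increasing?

7

Fewest deletions = n − (longest strictly increasing subsequence).
Patience tails:
3 → extends → [3]
9 → extends → [3, 9]
10 → extends → [3, 9, 10]
7 → replaces 9 → [3, 7, 10]
6 → replaces 7 → [3, 6, 10]
2 → replaces 3 → [2, 6, 10]
1 → replaces 2 → [1, 6, 10]
5 → replaces 6 → [1, 5, 10]
8 → replaces 10 → [1, 5, 8]
4 → replaces 5 → [1, 4, 8]
Longest strictly increasing subsequence has length 3, so deletions = 10 − 3 = 7.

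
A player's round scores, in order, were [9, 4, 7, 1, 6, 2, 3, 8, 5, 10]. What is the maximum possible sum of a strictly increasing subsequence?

Let S[i] be the best sum of a strictly increasing subsequence ending at i:
i:      1  2  3  4  5  6  7  8  9 10
a[i]:   9  4  7  1  6  2  3  8  5 10
S:      9  4 11  1 10  3  6 19 11 29
Maximum is 29 (e.g. 4 + 7 + 8 + 10).

29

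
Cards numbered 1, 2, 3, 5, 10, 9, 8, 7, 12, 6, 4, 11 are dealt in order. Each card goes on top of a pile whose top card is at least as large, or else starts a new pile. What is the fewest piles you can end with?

6

The minimum number of non-increasing subsequences covering a sequence equals the length of its longest strictly increasing subsequence.
LIS length is 6 (e.g. 1, 2, 3, 5, 10, 12), so 6 piles are needed.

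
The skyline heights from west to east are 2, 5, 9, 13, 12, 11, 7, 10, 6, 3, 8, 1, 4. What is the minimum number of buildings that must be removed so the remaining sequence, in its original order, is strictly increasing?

Fewest deletions = n − (longest strictly increasing subsequence).
i:      1  2  3  4  5  6  7  8  9 10 11 12 13
a[i]:   2  5  9 13 12 11  7 10  6  3  8  1  4
dp:     1  2  3  4  4  4  3  4  3  2  4  1  3
max dp = 4, so deletions = 13 − 4 = 9.

9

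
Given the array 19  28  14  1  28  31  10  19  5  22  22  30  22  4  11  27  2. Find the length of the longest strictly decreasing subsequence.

Negate each value so 'decreasing' becomes 'increasing', then run patience tails on the negated sequence:
-19 → extends → [-19]
-28 → replaces -19 → [-28]
-14 → extends → [-28, -14]
-1 → extends → [-28, -14, -1]
-28 → already a tail → [-28, -14, -1]
-31 → replaces -28 → [-31, -14, -1]
-10 → replaces -1 → [-31, -14, -10]
-19 → replaces -14 → [-31, -19, -10]
-5 → extends → [-31, -19, -10, -5]
-22 → replaces -19 → [-31, -22, -10, -5]
-22 → already a tail → [-31, -22, -10, -5]
-30 → replaces -22 → [-31, -30, -10, -5]
-22 → replaces -10 → [-31, -30, -22, -5]
-4 → extends → [-31, -30, -22, -5, -4]
-11 → replaces -5 → [-31, -30, -22, -11, -4]
-27 → replaces -22 → [-31, -30, -27, -11, -4]
-2 → extends → [-31, -30, -27, -11, -4, -2]
Six tails, so the longest strictly decreasing subsequence of the original has length 6.

6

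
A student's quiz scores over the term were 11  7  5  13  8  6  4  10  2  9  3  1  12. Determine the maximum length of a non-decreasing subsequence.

4

Track the smallest tail for each achievable length (allowing ties):
11 → extends → [11]
7 → replaces 11 → [7]
5 → replaces 7 → [5]
13 → extends → [5, 13]
8 → replaces 13 → [5, 8]
6 → replaces 8 → [5, 6]
4 → replaces 5 → [4, 6]
10 → extends → [4, 6, 10]
2 → replaces 4 → [2, 6, 10]
9 → replaces 10 → [2, 6, 9]
3 → replaces 6 → [2, 3, 9]
1 → replaces 2 → [1, 3, 9]
12 → extends → [1, 3, 9, 12]
Four tails, so the longest non-decreasing subsequence has length 4 (e.g. 7, 8, 10, 12).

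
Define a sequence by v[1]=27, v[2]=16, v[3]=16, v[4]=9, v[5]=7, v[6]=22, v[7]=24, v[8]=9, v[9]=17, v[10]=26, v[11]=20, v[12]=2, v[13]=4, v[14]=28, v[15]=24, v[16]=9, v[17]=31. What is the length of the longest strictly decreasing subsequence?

5

Negate each value so 'decreasing' becomes 'increasing', then run patience tails on the negated sequence:
-27 → extends → [-27]
-16 → extends → [-27, -16]
-16 → already a tail → [-27, -16]
-9 → extends → [-27, -16, -9]
-7 → extends → [-27, -16, -9, -7]
-22 → replaces -16 → [-27, -22, -9, -7]
-24 → replaces -22 → [-27, -24, -9, -7]
-9 → already a tail → [-27, -24, -9, -7]
-17 → replaces -9 → [-27, -24, -17, -7]
-26 → replaces -24 → [-27, -26, -17, -7]
-20 → replaces -17 → [-27, -26, -20, -7]
-2 → extends → [-27, -26, -20, -7, -2]
-4 → replaces -2 → [-27, -26, -20, -7, -4]
-28 → replaces -27 → [-28, -26, -20, -7, -4]
-24 → replaces -20 → [-28, -26, -24, -7, -4]
-9 → replaces -7 → [-28, -26, -24, -9, -4]
-31 → replaces -28 → [-31, -26, -24, -9, -4]
Five tails, so the longest strictly decreasing subsequence of the original has length 5.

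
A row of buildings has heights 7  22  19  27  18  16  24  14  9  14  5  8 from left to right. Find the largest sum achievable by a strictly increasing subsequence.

Let S[i] be the best sum of a strictly increasing subsequence ending at i:
i:      1  2  3  4  5  6  7  8  9 10 11 12
a[i]:   7 22 19 27 18 16 24 14  9 14  5  8
S:      7 29 26 56 25 23 53 21 16 30  5 15
Maximum is 56 (e.g. 7 + 22 + 27).

56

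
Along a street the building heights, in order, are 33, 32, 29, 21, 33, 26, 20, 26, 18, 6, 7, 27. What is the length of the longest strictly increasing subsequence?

Track the smallest tail for each achievable length (strict):
33 → extends → [33]
32 → replaces 33 → [32]
29 → replaces 32 → [29]
21 → replaces 29 → [21]
33 → extends → [21, 33]
26 → replaces 33 → [21, 26]
20 → replaces 21 → [20, 26]
26 → already a tail → [20, 26]
18 → replaces 20 → [18, 26]
6 → replaces 18 → [6, 26]
7 → replaces 26 → [6, 7]
27 → extends → [6, 7, 27]
Three tails, so the longest strictly increasing subsequence has length 3 (e.g. 21, 26, 27).

3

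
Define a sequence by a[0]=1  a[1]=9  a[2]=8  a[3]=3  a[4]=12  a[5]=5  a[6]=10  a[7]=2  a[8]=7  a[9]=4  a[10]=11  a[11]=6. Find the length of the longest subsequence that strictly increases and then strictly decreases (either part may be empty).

inc[i] = longest strictly increasing subsequence ending at i; dec[i] = longest strictly decreasing subsequence starting at i:
i:      0  1  2  3  4  5  6  7  8  9 10 11
a[i]:   1  9  8  3 12  5 10  2  7  4 11  6
inc:    1  2  2  2  3  3  4  2  4  3  5  4
dec:    1  4  3  2  4  2  3  1  2  1  2  1
Best peak at i=4 (value 12): inc=3, dec=4, length 3+4−1 = 6.

6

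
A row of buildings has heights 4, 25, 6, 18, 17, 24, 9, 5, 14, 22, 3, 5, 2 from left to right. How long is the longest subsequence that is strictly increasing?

5

Track the smallest tail for each achievable length (strict):
4 → extends → [4]
25 → extends → [4, 25]
6 → replaces 25 → [4, 6]
18 → extends → [4, 6, 18]
17 → replaces 18 → [4, 6, 17]
24 → extends → [4, 6, 17, 24]
9 → replaces 17 → [4, 6, 9, 24]
5 → replaces 6 → [4, 5, 9, 24]
14 → replaces 24 → [4, 5, 9, 14]
22 → extends → [4, 5, 9, 14, 22]
3 → replaces 4 → [3, 5, 9, 14, 22]
5 → already a tail → [3, 5, 9, 14, 22]
2 → replaces 3 → [2, 5, 9, 14, 22]
Five tails, so the longest strictly increasing subsequence has length 5 (e.g. 4, 6, 9, 14, 22).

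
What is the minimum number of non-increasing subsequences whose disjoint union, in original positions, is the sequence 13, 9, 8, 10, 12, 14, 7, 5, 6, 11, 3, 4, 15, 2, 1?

Place each on the leftmost legal pile:
13 → new pile 1 (tops now [13])
9 → pile 1 (tops now [9])
8 → pile 1 (tops now [8])
10 → new pile 2 (tops now [8, 10])
12 → new pile 3 (tops now [8, 10, 12])
14 → new pile 4 (tops now [8, 10, 12, 14])
7 → pile 1 (tops now [7, 10, 12, 14])
5 → pile 1 (tops now [5, 10, 12, 14])
6 → pile 2 (tops now [5, 6, 12, 14])
11 → pile 3 (tops now [5, 6, 11, 14])
3 → pile 1 (tops now [3, 6, 11, 14])
4 → pile 2 (tops now [3, 4, 11, 14])
15 → new pile 5 (tops now [3, 4, 11, 14, 15])
2 → pile 1 (tops now [2, 4, 11, 14, 15])
1 → pile 1 (tops now [1, 4, 11, 14, 15])
Five piles.

5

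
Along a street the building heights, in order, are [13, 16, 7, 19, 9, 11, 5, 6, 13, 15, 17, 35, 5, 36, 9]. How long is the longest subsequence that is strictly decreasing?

Let dp[i] be the longest strictly decreasing subsequence ending at i:
i:      1  2  3  4  5  6  7  8  9 10 11 12 13 14 15
a[i]:  13 16  7 19  9 11  5  6 13 15 17 35  5 36  9
dp:     1  1  2  1  2  2  3  3  2  2  2  1  4  1  3
Maximum is 4.

4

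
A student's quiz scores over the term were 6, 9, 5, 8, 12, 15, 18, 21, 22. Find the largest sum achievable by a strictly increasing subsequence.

103

Let S[i] be the best sum of a strictly increasing subsequence ending at i:
i:       1   2   3   4   5   6   7   8   9
a[i]:    6   9   5   8  12  15  18  21  22
S:       6  15   5  14  27  42  60  81 103
Maximum is 103 (e.g. 6 + 9 + 12 + 15 + 18 + 21 + 22).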